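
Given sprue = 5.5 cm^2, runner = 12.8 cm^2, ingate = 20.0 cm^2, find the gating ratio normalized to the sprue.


Sprue:Runner:Ingate = 1 : 12.8/5.5 : 20.0/5.5 = 1:2.33:3.64

1:2.33:3.64


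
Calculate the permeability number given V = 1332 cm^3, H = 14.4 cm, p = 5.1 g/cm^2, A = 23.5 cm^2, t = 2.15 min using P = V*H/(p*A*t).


Formula: Permeability Number P = (V * H) / (p * A * t)
Numerator: V * H = 1332 * 14.4 = 19180.8
Denominator: p * A * t = 5.1 * 23.5 * 2.15 = 257.6775
P = 19180.8 / 257.6775 = 74.4372

Final answer: 74.4372


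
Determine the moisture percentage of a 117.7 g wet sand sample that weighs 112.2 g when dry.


Formula: MC = (W_wet - W_dry) / W_wet * 100
Water mass = 117.7 - 112.2 = 5.5 g
MC = 5.5 / 117.7 * 100 = 4.6729%

Final answer: 4.6729%


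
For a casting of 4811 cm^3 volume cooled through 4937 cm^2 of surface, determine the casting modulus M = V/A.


Formula: Casting Modulus M = V / A
M = 4811 cm^3 / 4937 cm^2 = 0.9745 cm


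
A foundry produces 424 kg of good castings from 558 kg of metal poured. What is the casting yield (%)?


Formula: Casting Yield = (W_good / W_total) * 100
Yield = (424 kg / 558 kg) * 100 = 75.9857%

75.9857%


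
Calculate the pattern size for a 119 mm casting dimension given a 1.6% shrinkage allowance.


Formula: L_pattern = L_casting * (1 + shrinkage_rate/100)
Shrinkage factor = 1 + 1.6/100 = 1.016
L_pattern = 119 mm * 1.016 = 120.9040 mm

120.9040 mm


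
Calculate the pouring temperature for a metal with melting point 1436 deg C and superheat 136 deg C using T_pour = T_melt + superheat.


Formula: T_pour = T_melt + Superheat
T_pour = 1436 + 136 = 1572 deg C

Answer: 1572 deg C


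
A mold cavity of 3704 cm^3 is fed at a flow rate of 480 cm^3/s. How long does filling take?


Formula: t_fill = V_mold / Q_flow
t = 3704 cm^3 / 480 cm^3/s = 7.7167 s


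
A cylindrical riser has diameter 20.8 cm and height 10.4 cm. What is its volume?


Formula: V = pi * (D/2)^2 * H  (cylinder volume)
Radius = D/2 = 20.8/2 = 10.4 cm
V = pi * 10.4^2 * 10.4 = 3533.8645 cm^3


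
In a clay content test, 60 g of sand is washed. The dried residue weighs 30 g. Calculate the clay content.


Formula: Clay% = (W_total - W_washed) / W_total * 100
Clay mass = 60 - 30 = 30 g
Clay% = 30 / 60 * 100 = 50.0000%


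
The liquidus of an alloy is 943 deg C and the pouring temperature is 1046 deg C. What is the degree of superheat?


Formula: Superheat = T_pour - T_melt
Superheat = 1046 - 943 = 103 deg C

Final answer: 103 deg C


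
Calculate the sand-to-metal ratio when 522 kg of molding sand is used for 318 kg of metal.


Formula: Sand-to-Metal Ratio = W_sand / W_metal
Ratio = 522 kg / 318 kg = 1.6415

Answer: 1.6415


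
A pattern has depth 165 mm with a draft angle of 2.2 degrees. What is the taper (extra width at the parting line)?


Formula: taper = depth * tan(draft_angle)
tan(2.2 deg) = 0.0384161
taper = 165 mm * 0.0384161 = 6.3387 mm

Answer: 6.3387 mm


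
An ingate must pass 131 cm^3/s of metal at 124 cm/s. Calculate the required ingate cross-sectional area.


Formula: A_ingate = Q / v  (continuity equation)
A = 131 cm^3/s / 124 cm/s = 1.0565 cm^2

Final answer: 1.0565 cm^2


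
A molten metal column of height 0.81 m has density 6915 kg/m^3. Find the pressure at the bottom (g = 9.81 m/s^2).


Formula: P = rho * g * h
rho * g = 6915 * 9.81 = 67836.15 N/m^3
P = 67836.15 * 0.81 = 54947.2815 Pa

54947.2815 Pa


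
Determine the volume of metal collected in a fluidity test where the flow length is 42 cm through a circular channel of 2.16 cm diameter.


Formula: V = pi * (d/2)^2 * L  (cylinder volume)
Radius = 2.16/2 = 1.08 cm
V = pi * 1.08^2 * 42 = 153.9029 cm^3


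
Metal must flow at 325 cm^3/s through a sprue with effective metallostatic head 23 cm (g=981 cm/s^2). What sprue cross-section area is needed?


Formula: v = sqrt(2*g*h), A = Q/v
Velocity: v = sqrt(2 * 981 * 23) = sqrt(45126) = 212.4288 cm/s
Sprue area: A = Q / v = 325 / 212.4288 = 1.5299 cm^2

1.5299 cm^2


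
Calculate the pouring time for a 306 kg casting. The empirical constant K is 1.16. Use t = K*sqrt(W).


Formula: t = K * sqrt(W)
sqrt(W) = sqrt(306) = 17.49286
t = 1.16 * 17.49286 = 20.2917 s

Answer: 20.2917 s


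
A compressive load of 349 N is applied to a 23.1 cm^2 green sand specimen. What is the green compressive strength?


Formula: Compressive Strength = Force / Area
Strength = 349 N / 23.1 cm^2 = 15.1082 N/cm^2

Final answer: 15.1082 N/cm^2


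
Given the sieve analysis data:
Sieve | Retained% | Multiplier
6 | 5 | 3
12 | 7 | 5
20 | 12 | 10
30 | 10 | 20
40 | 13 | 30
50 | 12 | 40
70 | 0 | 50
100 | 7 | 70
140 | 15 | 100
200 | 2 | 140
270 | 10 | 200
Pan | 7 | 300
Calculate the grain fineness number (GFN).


Formula: GFN = sum(pct * multiplier) / sum(pct)
sum(pct * multiplier) = 7610
sum(pct) = 100
GFN = 7610 / 100 = 76.10

Final answer: 76.10


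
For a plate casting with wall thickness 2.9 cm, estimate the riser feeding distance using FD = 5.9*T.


Formula: FD = 5.9 * T  (riser feeding-distance rule)
FD = 5.9 * 2.9 cm = 17.1100 cm


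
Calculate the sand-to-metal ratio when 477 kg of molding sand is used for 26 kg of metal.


Formula: Sand-to-Metal Ratio = W_sand / W_metal
Ratio = 477 kg / 26 kg = 18.3462

18.3462


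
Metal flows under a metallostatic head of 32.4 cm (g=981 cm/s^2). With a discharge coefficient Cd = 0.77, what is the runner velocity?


Formula: v = Cd * sqrt(2 * g * h)  (Torricelli with discharge coefficient)
2*g*h = 2 * 981 * 32.4 = 63568.8 cm^2/s^2
sqrt(63568.8) = 252.12854 cm/s
v = 0.77 * 252.12854 = 194.1390 cm/s

Answer: 194.1390 cm/s


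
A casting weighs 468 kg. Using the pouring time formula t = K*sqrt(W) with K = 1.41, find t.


Formula: t = K * sqrt(W)
sqrt(W) = sqrt(468) = 21.63331
t = 1.41 * 21.63331 = 30.5030 s

Answer: 30.5030 s


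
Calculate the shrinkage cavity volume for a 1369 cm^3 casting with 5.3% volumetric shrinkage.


Formula: V_shrink = V_casting * shrinkage_pct / 100
V_shrink = 1369 cm^3 * 5.3 / 100 = 72.5570 cm^3

Answer: 72.5570 cm^3


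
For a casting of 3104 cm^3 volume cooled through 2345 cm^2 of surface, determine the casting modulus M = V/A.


Formula: Casting Modulus M = V / A
M = 3104 cm^3 / 2345 cm^2 = 1.3237 cm


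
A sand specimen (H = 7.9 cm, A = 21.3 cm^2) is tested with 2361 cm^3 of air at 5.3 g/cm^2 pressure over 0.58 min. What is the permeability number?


Formula: Permeability Number P = (V * H) / (p * A * t)
Numerator: V * H = 2361 * 7.9 = 18651.9
Denominator: p * A * t = 5.3 * 21.3 * 0.58 = 65.4762
P = 18651.9 / 65.4762 = 284.8653

284.8653


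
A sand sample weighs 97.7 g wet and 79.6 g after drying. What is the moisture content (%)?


Formula: MC = (W_wet - W_dry) / W_wet * 100
Water mass = 97.7 - 79.6 = 18.1 g
MC = 18.1 / 97.7 * 100 = 18.5261%

18.5261%


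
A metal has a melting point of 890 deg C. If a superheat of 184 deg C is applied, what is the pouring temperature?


Formula: T_pour = T_melt + Superheat
T_pour = 890 + 184 = 1074 deg C

1074 deg C


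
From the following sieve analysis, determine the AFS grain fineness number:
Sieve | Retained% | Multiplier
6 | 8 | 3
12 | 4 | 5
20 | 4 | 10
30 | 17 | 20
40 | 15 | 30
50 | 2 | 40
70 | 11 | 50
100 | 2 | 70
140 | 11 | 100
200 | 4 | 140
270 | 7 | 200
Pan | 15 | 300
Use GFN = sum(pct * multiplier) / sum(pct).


Formula: GFN = sum(pct * multiplier) / sum(pct)
sum(pct * multiplier) = 9204
sum(pct) = 100
GFN = 9204 / 100 = 92.04

92.04


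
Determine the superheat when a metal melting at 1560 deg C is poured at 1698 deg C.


Formula: Superheat = T_pour - T_melt
Superheat = 1698 - 1560 = 138 deg C

Answer: 138 deg C


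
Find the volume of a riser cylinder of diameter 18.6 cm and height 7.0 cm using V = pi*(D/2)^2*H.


Formula: V = pi * (D/2)^2 * H  (cylinder volume)
Radius = D/2 = 18.6/2 = 9.3 cm
V = pi * 9.3^2 * 7.0 = 1902.0144 cm^3


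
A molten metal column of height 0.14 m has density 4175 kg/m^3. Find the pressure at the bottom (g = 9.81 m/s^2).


Formula: P = rho * g * h
rho * g = 4175 * 9.81 = 40956.75 N/m^3
P = 40956.75 * 0.14 = 5733.9450 Pa


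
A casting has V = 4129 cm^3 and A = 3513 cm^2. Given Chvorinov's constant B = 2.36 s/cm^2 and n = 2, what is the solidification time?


Formula: t_s = B * (V/A)^n  (Chvorinov's rule, n=2)
Modulus M = V/A = 4129/3513 = 1.175349 cm
M^2 = 1.175349^2 = 1.381445 cm^2
t_s = 2.36 * 1.381445 = 3.2602 s


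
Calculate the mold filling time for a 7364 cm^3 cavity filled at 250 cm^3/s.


Formula: t_fill = V_mold / Q_flow
t = 7364 cm^3 / 250 cm^3/s = 29.4560 s


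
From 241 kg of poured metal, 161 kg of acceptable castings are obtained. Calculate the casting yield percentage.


Formula: Casting Yield = (W_good / W_total) * 100
Yield = (161 kg / 241 kg) * 100 = 66.8050%

Answer: 66.8050%


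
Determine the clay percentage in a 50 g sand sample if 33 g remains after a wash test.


Formula: Clay% = (W_total - W_washed) / W_total * 100
Clay mass = 50 - 33 = 17 g
Clay% = 17 / 50 * 100 = 34.0000%

34.0000%


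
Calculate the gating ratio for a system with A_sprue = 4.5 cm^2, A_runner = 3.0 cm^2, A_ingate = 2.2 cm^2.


Sprue:Runner:Ingate = 1 : 3.0/4.5 : 2.2/4.5 = 1:0.67:0.49


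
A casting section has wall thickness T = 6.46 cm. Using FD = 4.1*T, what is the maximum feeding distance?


Formula: FD = 4.1 * T  (riser feeding-distance rule)
FD = 4.1 * 6.46 cm = 26.4860 cm

Answer: 26.4860 cm


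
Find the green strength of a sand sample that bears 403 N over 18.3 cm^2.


Formula: Compressive Strength = Force / Area
Strength = 403 N / 18.3 cm^2 = 22.0219 N/cm^2

22.0219 N/cm^2


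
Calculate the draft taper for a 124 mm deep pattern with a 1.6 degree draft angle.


Formula: taper = depth * tan(draft_angle)
tan(1.6 deg) = 0.0279325
taper = 124 mm * 0.0279325 = 3.4636 mm


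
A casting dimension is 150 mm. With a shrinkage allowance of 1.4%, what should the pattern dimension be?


Formula: L_pattern = L_casting * (1 + shrinkage_rate/100)
Shrinkage factor = 1 + 1.4/100 = 1.014
L_pattern = 150 mm * 1.014 = 152.1000 mm

Answer: 152.1000 mm


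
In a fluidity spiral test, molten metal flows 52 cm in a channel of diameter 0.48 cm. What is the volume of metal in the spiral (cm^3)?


Formula: V = pi * (d/2)^2 * L  (cylinder volume)
Radius = 0.48/2 = 0.24 cm
V = pi * 0.24^2 * 52 = 9.4097 cm^3


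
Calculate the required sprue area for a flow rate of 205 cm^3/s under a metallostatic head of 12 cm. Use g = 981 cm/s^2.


Formula: v = sqrt(2*g*h), A = Q/v
Velocity: v = sqrt(2 * 981 * 12) = sqrt(23544) = 153.4405 cm/s
Sprue area: A = Q / v = 205 / 153.4405 = 1.3360 cm^2


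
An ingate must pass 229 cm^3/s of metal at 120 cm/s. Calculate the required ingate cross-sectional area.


Formula: A_ingate = Q / v  (continuity equation)
A = 229 cm^3/s / 120 cm/s = 1.9083 cm^2


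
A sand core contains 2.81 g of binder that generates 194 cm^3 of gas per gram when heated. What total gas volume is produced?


Formula: V_gas = W_binder * gas_evolution_rate
V = 2.81 g * 194 cm^3/g = 545.1400 cm^3

Answer: 545.1400 cm^3


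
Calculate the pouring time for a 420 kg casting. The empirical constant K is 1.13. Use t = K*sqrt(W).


Formula: t = K * sqrt(W)
sqrt(W) = sqrt(420) = 20.49390
t = 1.13 * 20.49390 = 23.1581 s

Answer: 23.1581 s


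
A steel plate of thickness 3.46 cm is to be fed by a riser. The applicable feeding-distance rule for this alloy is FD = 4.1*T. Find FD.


Formula: FD = 4.1 * T  (riser feeding-distance rule)
FD = 4.1 * 3.46 cm = 14.1860 cm

Answer: 14.1860 cm


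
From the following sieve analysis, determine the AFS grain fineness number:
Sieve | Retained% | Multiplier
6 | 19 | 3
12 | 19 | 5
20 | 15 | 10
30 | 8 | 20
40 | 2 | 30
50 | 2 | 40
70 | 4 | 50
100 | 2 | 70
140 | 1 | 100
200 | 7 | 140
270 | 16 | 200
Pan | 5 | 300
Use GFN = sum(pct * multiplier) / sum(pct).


Formula: GFN = sum(pct * multiplier) / sum(pct)
sum(pct * multiplier) = 6722
sum(pct) = 100
GFN = 6722 / 100 = 67.22

Answer: 67.22


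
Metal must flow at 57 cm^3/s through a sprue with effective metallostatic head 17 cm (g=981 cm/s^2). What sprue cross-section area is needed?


Formula: v = sqrt(2*g*h), A = Q/v
Velocity: v = sqrt(2 * 981 * 17) = sqrt(33354) = 182.6308 cm/s
Sprue area: A = Q / v = 57 / 182.6308 = 0.3121 cm^2

0.3121 cm^2


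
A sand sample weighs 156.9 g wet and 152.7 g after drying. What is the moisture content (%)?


Formula: MC = (W_wet - W_dry) / W_wet * 100
Water mass = 156.9 - 152.7 = 4.2 g
MC = 4.2 / 156.9 * 100 = 2.6769%

Final answer: 2.6769%


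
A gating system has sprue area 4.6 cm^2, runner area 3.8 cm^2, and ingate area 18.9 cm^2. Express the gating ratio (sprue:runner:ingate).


Sprue:Runner:Ingate = 1 : 3.8/4.6 : 18.9/4.6 = 1:0.83:4.11

1:0.83:4.11


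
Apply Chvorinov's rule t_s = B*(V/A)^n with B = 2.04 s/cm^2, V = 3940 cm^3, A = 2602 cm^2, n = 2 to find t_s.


Formula: t_s = B * (V/A)^n  (Chvorinov's rule, n=2)
Modulus M = V/A = 3940/2602 = 1.514220 cm
M^2 = 1.514220^2 = 2.292862 cm^2
t_s = 2.04 * 2.292862 = 4.6774 s

Answer: 4.6774 s


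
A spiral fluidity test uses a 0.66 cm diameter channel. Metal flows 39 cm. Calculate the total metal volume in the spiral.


Formula: V = pi * (d/2)^2 * L  (cylinder volume)
Radius = 0.66/2 = 0.33 cm
V = pi * 0.33^2 * 39 = 13.3427 cm^3

Answer: 13.3427 cm^3


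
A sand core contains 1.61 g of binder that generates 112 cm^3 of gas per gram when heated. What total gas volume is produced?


Formula: V_gas = W_binder * gas_evolution_rate
V = 1.61 g * 112 cm^3/g = 180.3200 cm^3


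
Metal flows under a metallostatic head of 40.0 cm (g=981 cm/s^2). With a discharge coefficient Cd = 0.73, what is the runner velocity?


Formula: v = Cd * sqrt(2 * g * h)  (Torricelli with discharge coefficient)
2*g*h = 2 * 981 * 40.0 = 78480.0 cm^2/s^2
sqrt(78480.0) = 280.14282 cm/s
v = 0.73 * 280.14282 = 204.5043 cm/s


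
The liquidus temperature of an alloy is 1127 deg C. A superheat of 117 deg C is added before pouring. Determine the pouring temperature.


Formula: T_pour = T_melt + Superheat
T_pour = 1127 + 117 = 1244 deg C


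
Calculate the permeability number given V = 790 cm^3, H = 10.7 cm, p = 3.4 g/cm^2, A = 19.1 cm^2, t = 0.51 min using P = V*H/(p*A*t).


Formula: Permeability Number P = (V * H) / (p * A * t)
Numerator: V * H = 790 * 10.7 = 8453.0
Denominator: p * A * t = 3.4 * 19.1 * 0.51 = 33.1194
P = 8453.0 / 33.1194 = 255.2281

Answer: 255.2281


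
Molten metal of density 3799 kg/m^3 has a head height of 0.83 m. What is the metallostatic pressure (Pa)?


Formula: P = rho * g * h
rho * g = 3799 * 9.81 = 37268.19 N/m^3
P = 37268.19 * 0.83 = 30932.5977 Pa

Answer: 30932.5977 Pa


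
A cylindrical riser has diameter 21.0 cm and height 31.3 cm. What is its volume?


Formula: V = pi * (D/2)^2 * H  (cylinder volume)
Radius = D/2 = 21.0/2 = 10.5 cm
V = pi * 10.5^2 * 31.3 = 10841.0865 cm^3


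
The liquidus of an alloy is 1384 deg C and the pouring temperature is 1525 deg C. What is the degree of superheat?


Formula: Superheat = T_pour - T_melt
Superheat = 1525 - 1384 = 141 deg C

Final answer: 141 deg C


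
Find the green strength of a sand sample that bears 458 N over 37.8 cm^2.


Formula: Compressive Strength = Force / Area
Strength = 458 N / 37.8 cm^2 = 12.1164 N/cm^2

Answer: 12.1164 N/cm^2


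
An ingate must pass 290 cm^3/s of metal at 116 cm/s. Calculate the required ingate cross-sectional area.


Formula: A_ingate = Q / v  (continuity equation)
A = 290 cm^3/s / 116 cm/s = 2.5000 cm^2

Answer: 2.5000 cm^2


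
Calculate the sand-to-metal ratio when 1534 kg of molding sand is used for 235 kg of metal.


Formula: Sand-to-Metal Ratio = W_sand / W_metal
Ratio = 1534 kg / 235 kg = 6.5277


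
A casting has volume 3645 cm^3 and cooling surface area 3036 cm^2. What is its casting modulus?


Formula: Casting Modulus M = V / A
M = 3645 cm^3 / 3036 cm^2 = 1.2006 cm

Final answer: 1.2006 cm


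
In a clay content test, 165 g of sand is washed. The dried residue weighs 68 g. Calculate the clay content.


Formula: Clay% = (W_total - W_washed) / W_total * 100
Clay mass = 165 - 68 = 97 g
Clay% = 97 / 165 * 100 = 58.7879%

58.7879%


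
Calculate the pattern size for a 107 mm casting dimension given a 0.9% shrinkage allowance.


Formula: L_pattern = L_casting * (1 + shrinkage_rate/100)
Shrinkage factor = 1 + 0.9/100 = 1.009
L_pattern = 107 mm * 1.009 = 107.9630 mm


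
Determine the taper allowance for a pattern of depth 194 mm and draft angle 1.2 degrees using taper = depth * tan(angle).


Formula: taper = depth * tan(draft_angle)
tan(1.2 deg) = 0.0209470
taper = 194 mm * 0.0209470 = 4.0637 mm


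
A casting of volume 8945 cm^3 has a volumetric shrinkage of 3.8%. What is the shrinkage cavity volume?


Formula: V_shrink = V_casting * shrinkage_pct / 100
V_shrink = 8945 cm^3 * 3.8 / 100 = 339.9100 cm^3

Final answer: 339.9100 cm^3


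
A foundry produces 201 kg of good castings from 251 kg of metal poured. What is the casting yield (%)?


Formula: Casting Yield = (W_good / W_total) * 100
Yield = (201 kg / 251 kg) * 100 = 80.0797%

80.0797%


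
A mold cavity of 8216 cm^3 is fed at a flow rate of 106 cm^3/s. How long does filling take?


Formula: t_fill = V_mold / Q_flow
t = 8216 cm^3 / 106 cm^3/s = 77.5094 s

77.5094 s


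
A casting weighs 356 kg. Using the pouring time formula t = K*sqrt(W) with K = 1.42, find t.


Formula: t = K * sqrt(W)
sqrt(W) = sqrt(356) = 18.86796
t = 1.42 * 18.86796 = 26.7925 s

Answer: 26.7925 s


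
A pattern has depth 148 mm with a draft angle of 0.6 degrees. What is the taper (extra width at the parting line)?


Formula: taper = depth * tan(draft_angle)
tan(0.6 deg) = 0.0104724
taper = 148 mm * 0.0104724 = 1.5499 mm

Final answer: 1.5499 mm


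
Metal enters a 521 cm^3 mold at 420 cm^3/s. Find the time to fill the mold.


Formula: t_fill = V_mold / Q_flow
t = 521 cm^3 / 420 cm^3/s = 1.2405 s


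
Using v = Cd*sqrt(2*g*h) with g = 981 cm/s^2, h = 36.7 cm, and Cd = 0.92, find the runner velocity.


Formula: v = Cd * sqrt(2 * g * h)  (Torricelli with discharge coefficient)
2*g*h = 2 * 981 * 36.7 = 72005.4 cm^2/s^2
sqrt(72005.4) = 268.33822 cm/s
v = 0.92 * 268.33822 = 246.8712 cm/s


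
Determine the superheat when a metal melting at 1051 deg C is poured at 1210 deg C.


Formula: Superheat = T_pour - T_melt
Superheat = 1210 - 1051 = 159 deg C

159 deg C


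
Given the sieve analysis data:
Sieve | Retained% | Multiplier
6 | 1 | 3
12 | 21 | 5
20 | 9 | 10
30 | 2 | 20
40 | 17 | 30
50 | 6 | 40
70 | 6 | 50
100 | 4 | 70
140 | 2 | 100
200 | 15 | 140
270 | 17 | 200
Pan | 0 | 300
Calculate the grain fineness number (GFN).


Formula: GFN = sum(pct * multiplier) / sum(pct)
sum(pct * multiplier) = 7268
sum(pct) = 100
GFN = 7268 / 100 = 72.68

72.68


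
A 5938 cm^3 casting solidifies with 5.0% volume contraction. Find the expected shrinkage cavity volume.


Formula: V_shrink = V_casting * shrinkage_pct / 100
V_shrink = 5938 cm^3 * 5.0 / 100 = 296.9000 cm^3

Final answer: 296.9000 cm^3


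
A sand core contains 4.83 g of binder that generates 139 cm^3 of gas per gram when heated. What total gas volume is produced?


Formula: V_gas = W_binder * gas_evolution_rate
V = 4.83 g * 139 cm^3/g = 671.3700 cm^3

671.3700 cm^3


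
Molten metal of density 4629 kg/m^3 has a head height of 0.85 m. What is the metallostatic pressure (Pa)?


Formula: P = rho * g * h
rho * g = 4629 * 9.81 = 45410.49 N/m^3
P = 45410.49 * 0.85 = 38598.9165 Pa


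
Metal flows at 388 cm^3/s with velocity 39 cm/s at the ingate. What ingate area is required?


Formula: A_ingate = Q / v  (continuity equation)
A = 388 cm^3/s / 39 cm/s = 9.9487 cm^2

Final answer: 9.9487 cm^2


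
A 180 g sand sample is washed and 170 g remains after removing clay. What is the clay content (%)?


Formula: Clay% = (W_total - W_washed) / W_total * 100
Clay mass = 180 - 170 = 10 g
Clay% = 10 / 180 * 100 = 5.5556%


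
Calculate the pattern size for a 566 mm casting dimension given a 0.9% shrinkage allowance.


Formula: L_pattern = L_casting * (1 + shrinkage_rate/100)
Shrinkage factor = 1 + 0.9/100 = 1.009
L_pattern = 566 mm * 1.009 = 571.0940 mm

Answer: 571.0940 mm


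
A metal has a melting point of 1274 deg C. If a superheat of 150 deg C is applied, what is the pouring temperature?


Formula: T_pour = T_melt + Superheat
T_pour = 1274 + 150 = 1424 deg C

Answer: 1424 deg C


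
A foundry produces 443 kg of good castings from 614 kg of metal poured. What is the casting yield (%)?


Formula: Casting Yield = (W_good / W_total) * 100
Yield = (443 kg / 614 kg) * 100 = 72.1498%

72.1498%


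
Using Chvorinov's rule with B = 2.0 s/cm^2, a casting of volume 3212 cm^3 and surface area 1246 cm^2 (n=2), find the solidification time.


Formula: t_s = B * (V/A)^n  (Chvorinov's rule, n=2)
Modulus M = V/A = 3212/1246 = 2.577849 cm
M^2 = 2.577849^2 = 6.645305 cm^2
t_s = 2.0 * 6.645305 = 13.2906 s

Final answer: 13.2906 s


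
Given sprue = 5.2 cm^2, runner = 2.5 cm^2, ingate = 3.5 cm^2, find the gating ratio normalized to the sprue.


Sprue:Runner:Ingate = 1 : 2.5/5.2 : 3.5/5.2 = 1:0.48:0.67

Final answer: 1:0.48:0.67


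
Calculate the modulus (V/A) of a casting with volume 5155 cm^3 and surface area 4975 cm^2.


Formula: Casting Modulus M = V / A
M = 5155 cm^3 / 4975 cm^2 = 1.0362 cm

Final answer: 1.0362 cm


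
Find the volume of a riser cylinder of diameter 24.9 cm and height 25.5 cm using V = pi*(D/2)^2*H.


Formula: V = pi * (D/2)^2 * H  (cylinder volume)
Radius = D/2 = 24.9/2 = 12.45 cm
V = pi * 12.45^2 * 25.5 = 12417.3452 cm^3

Final answer: 12417.3452 cm^3


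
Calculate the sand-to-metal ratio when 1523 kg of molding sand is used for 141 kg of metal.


Formula: Sand-to-Metal Ratio = W_sand / W_metal
Ratio = 1523 kg / 141 kg = 10.8014

Answer: 10.8014


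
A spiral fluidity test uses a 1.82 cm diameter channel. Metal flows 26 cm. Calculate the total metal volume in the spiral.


Formula: V = pi * (d/2)^2 * L  (cylinder volume)
Radius = 1.82/2 = 0.91 cm
V = pi * 0.91^2 * 26 = 67.6404 cm^3

67.6404 cm^3


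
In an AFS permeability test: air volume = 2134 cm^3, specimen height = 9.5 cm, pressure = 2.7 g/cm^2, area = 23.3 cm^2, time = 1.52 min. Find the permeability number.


Formula: Permeability Number P = (V * H) / (p * A * t)
Numerator: V * H = 2134 * 9.5 = 20273.0
Denominator: p * A * t = 2.7 * 23.3 * 1.52 = 95.6232
P = 20273.0 / 95.6232 = 212.0092

Final answer: 212.0092


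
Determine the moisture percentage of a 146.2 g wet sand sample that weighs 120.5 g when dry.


Formula: MC = (W_wet - W_dry) / W_wet * 100
Water mass = 146.2 - 120.5 = 25.7 g
MC = 25.7 / 146.2 * 100 = 17.5787%

Final answer: 17.5787%


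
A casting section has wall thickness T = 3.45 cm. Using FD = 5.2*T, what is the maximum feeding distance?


Formula: FD = 5.2 * T  (riser feeding-distance rule)
FD = 5.2 * 3.45 cm = 17.9400 cm

Answer: 17.9400 cm


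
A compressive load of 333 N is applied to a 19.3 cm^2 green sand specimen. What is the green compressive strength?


Formula: Compressive Strength = Force / Area
Strength = 333 N / 19.3 cm^2 = 17.2539 N/cm^2


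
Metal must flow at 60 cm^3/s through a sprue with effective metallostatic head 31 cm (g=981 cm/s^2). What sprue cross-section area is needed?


Formula: v = sqrt(2*g*h), A = Q/v
Velocity: v = sqrt(2 * 981 * 31) = sqrt(60822) = 246.6212 cm/s
Sprue area: A = Q / v = 60 / 246.6212 = 0.2433 cm^2

0.2433 cm^2


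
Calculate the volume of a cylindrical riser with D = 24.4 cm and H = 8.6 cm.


Formula: V = pi * (D/2)^2 * H  (cylinder volume)
Radius = D/2 = 24.4/2 = 12.2 cm
V = pi * 12.2^2 * 8.6 = 4021.3140 cm^3

Answer: 4021.3140 cm^3


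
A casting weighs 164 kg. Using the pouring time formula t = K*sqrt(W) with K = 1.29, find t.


Formula: t = K * sqrt(W)
sqrt(W) = sqrt(164) = 12.80625
t = 1.29 * 12.80625 = 16.5201 s

16.5201 s


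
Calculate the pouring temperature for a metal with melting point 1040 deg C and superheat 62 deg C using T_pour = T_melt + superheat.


Formula: T_pour = T_melt + Superheat
T_pour = 1040 + 62 = 1102 deg C

Answer: 1102 deg C


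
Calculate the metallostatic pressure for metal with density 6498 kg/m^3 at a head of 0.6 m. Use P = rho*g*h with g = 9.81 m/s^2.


Formula: P = rho * g * h
rho * g = 6498 * 9.81 = 63745.38 N/m^3
P = 63745.38 * 0.6 = 38247.2280 Pa

Answer: 38247.2280 Pa


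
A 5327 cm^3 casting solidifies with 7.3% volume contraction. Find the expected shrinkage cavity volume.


Formula: V_shrink = V_casting * shrinkage_pct / 100
V_shrink = 5327 cm^3 * 7.3 / 100 = 388.8710 cm^3

Final answer: 388.8710 cm^3


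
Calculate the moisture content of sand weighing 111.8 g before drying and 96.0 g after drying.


Formula: MC = (W_wet - W_dry) / W_wet * 100
Water mass = 111.8 - 96.0 = 15.8 g
MC = 15.8 / 111.8 * 100 = 14.1324%

14.1324%


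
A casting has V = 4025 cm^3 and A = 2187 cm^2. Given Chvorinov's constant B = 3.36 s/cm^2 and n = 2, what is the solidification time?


Formula: t_s = B * (V/A)^n  (Chvorinov's rule, n=2)
Modulus M = V/A = 4025/2187 = 1.840421 cm
M^2 = 1.840421^2 = 3.387149 cm^2
t_s = 3.36 * 3.387149 = 11.3808 s

Final answer: 11.3808 s


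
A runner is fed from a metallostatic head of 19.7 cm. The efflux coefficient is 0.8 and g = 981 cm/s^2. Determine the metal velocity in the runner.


Formula: v = Cd * sqrt(2 * g * h)  (Torricelli with discharge coefficient)
2*g*h = 2 * 981 * 19.7 = 38651.4 cm^2/s^2
sqrt(38651.4) = 196.59959 cm/s
v = 0.8 * 196.59959 = 157.2797 cm/s

Answer: 157.2797 cm/s


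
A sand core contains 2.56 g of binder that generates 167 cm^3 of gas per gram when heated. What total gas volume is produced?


Formula: V_gas = W_binder * gas_evolution_rate
V = 2.56 g * 167 cm^3/g = 427.5200 cm^3

Answer: 427.5200 cm^3


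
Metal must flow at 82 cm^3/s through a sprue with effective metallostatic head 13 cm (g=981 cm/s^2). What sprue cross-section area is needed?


Formula: v = sqrt(2*g*h), A = Q/v
Velocity: v = sqrt(2 * 981 * 13) = sqrt(25506) = 159.7060 cm/s
Sprue area: A = Q / v = 82 / 159.7060 = 0.5134 cm^2

Answer: 0.5134 cm^2


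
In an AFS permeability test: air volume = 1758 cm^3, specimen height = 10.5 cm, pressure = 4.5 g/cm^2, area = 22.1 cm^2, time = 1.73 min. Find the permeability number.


Formula: Permeability Number P = (V * H) / (p * A * t)
Numerator: V * H = 1758 * 10.5 = 18459.0
Denominator: p * A * t = 4.5 * 22.1 * 1.73 = 172.0485
P = 18459.0 / 172.0485 = 107.2895

Final answer: 107.2895


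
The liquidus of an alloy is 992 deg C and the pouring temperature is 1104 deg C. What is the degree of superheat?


Formula: Superheat = T_pour - T_melt
Superheat = 1104 - 992 = 112 deg C


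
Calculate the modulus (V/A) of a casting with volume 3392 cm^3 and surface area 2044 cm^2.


Formula: Casting Modulus M = V / A
M = 3392 cm^3 / 2044 cm^2 = 1.6595 cm

1.6595 cm


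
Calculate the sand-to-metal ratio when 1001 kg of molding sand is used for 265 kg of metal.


Formula: Sand-to-Metal Ratio = W_sand / W_metal
Ratio = 1001 kg / 265 kg = 3.7774

3.7774


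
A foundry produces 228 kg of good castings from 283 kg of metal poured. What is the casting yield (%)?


Formula: Casting Yield = (W_good / W_total) * 100
Yield = (228 kg / 283 kg) * 100 = 80.5654%

80.5654%


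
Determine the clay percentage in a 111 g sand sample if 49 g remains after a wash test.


Formula: Clay% = (W_total - W_washed) / W_total * 100
Clay mass = 111 - 49 = 62 g
Clay% = 62 / 111 * 100 = 55.8559%


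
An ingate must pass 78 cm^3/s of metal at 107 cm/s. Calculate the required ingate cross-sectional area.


Formula: A_ingate = Q / v  (continuity equation)
A = 78 cm^3/s / 107 cm/s = 0.7290 cm^2

Answer: 0.7290 cm^2


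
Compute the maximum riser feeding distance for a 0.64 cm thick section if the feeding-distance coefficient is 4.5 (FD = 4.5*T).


Formula: FD = 4.5 * T  (riser feeding-distance rule)
FD = 4.5 * 0.64 cm = 2.8800 cm

Answer: 2.8800 cm


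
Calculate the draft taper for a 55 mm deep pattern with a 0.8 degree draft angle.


Formula: taper = depth * tan(draft_angle)
tan(0.8 deg) = 0.0139635
taper = 55 mm * 0.0139635 = 0.7680 mm

Final answer: 0.7680 mm


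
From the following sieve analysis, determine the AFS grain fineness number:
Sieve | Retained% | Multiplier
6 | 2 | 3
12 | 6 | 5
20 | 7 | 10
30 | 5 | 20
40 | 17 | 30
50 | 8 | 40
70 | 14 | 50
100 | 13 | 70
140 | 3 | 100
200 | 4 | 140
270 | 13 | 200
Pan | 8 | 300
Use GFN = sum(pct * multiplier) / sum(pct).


Formula: GFN = sum(pct * multiplier) / sum(pct)
sum(pct * multiplier) = 8506
sum(pct) = 100
GFN = 8506 / 100 = 85.06


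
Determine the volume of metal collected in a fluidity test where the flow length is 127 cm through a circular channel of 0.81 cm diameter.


Formula: V = pi * (d/2)^2 * L  (cylinder volume)
Radius = 0.81/2 = 0.405 cm
V = pi * 0.405^2 * 127 = 65.4431 cm^3


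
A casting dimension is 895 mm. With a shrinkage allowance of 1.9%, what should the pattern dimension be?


Formula: L_pattern = L_casting * (1 + shrinkage_rate/100)
Shrinkage factor = 1 + 1.9/100 = 1.019
L_pattern = 895 mm * 1.019 = 912.0050 mm


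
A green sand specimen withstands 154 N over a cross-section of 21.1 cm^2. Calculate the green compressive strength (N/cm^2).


Formula: Compressive Strength = Force / Area
Strength = 154 N / 21.1 cm^2 = 7.2986 N/cm^2

7.2986 N/cm^2


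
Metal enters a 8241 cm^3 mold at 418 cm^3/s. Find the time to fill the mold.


Formula: t_fill = V_mold / Q_flow
t = 8241 cm^3 / 418 cm^3/s = 19.7153 s

Final answer: 19.7153 s


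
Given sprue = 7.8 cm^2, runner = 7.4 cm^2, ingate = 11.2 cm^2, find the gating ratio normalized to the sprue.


Sprue:Runner:Ingate = 1 : 7.4/7.8 : 11.2/7.8 = 1:0.95:1.44

1:0.95:1.44


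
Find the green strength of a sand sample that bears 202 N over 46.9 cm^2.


Formula: Compressive Strength = Force / Area
Strength = 202 N / 46.9 cm^2 = 4.3070 N/cm^2

4.3070 N/cm^2


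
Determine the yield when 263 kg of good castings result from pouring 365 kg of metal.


Formula: Casting Yield = (W_good / W_total) * 100
Yield = (263 kg / 365 kg) * 100 = 72.0548%


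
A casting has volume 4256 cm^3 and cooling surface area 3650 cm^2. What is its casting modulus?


Formula: Casting Modulus M = V / A
M = 4256 cm^3 / 3650 cm^2 = 1.1660 cm

1.1660 cm


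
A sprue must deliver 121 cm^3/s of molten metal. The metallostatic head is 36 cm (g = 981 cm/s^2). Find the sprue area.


Formula: v = sqrt(2*g*h), A = Q/v
Velocity: v = sqrt(2 * 981 * 36) = sqrt(70632) = 265.7668 cm/s
Sprue area: A = Q / v = 121 / 265.7668 = 0.4553 cm^2

0.4553 cm^2


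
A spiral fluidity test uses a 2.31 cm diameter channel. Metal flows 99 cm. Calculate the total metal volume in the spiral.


Formula: V = pi * (d/2)^2 * L  (cylinder volume)
Radius = 2.31/2 = 1.155 cm
V = pi * 1.155^2 * 99 = 414.9054 cm^3

414.9054 cm^3


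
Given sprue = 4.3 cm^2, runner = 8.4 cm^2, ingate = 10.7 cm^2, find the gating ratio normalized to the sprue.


Sprue:Runner:Ingate = 1 : 8.4/4.3 : 10.7/4.3 = 1:1.95:2.49

Final answer: 1:1.95:2.49


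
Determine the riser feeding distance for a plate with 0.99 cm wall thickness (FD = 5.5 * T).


Formula: FD = 5.5 * T  (riser feeding-distance rule)
FD = 5.5 * 0.99 cm = 5.4450 cm

5.4450 cm


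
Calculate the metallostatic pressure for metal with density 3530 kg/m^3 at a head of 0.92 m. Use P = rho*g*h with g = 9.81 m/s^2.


Formula: P = rho * g * h
rho * g = 3530 * 9.81 = 34629.3 N/m^3
P = 34629.3 * 0.92 = 31858.9560 Pa

Final answer: 31858.9560 Pa


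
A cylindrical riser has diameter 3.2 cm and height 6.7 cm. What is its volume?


Formula: V = pi * (D/2)^2 * H  (cylinder volume)
Radius = D/2 = 3.2/2 = 1.6 cm
V = pi * 1.6^2 * 6.7 = 53.8846 cm^3

Answer: 53.8846 cm^3


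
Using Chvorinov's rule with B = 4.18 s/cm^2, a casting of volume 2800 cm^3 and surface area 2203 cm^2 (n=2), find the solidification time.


Formula: t_s = B * (V/A)^n  (Chvorinov's rule, n=2)
Modulus M = V/A = 2800/2203 = 1.270994 cm
M^2 = 1.270994^2 = 1.615426 cm^2
t_s = 4.18 * 1.615426 = 6.7525 s

Final answer: 6.7525 s


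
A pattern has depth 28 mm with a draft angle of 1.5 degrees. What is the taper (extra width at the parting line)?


Formula: taper = depth * tan(draft_angle)
tan(1.5 deg) = 0.0261859
taper = 28 mm * 0.0261859 = 0.7332 mm

0.7332 mm


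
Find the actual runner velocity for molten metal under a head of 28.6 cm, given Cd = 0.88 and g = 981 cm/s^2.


Formula: v = Cd * sqrt(2 * g * h)  (Torricelli with discharge coefficient)
2*g*h = 2 * 981 * 28.6 = 56113.2 cm^2/s^2
sqrt(56113.2) = 236.88225 cm/s
v = 0.88 * 236.88225 = 208.4564 cm/s


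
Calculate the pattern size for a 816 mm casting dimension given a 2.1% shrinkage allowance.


Formula: L_pattern = L_casting * (1 + shrinkage_rate/100)
Shrinkage factor = 1 + 2.1/100 = 1.021
L_pattern = 816 mm * 1.021 = 833.1360 mm

833.1360 mm


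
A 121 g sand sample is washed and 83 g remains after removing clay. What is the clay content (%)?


Formula: Clay% = (W_total - W_washed) / W_total * 100
Clay mass = 121 - 83 = 38 g
Clay% = 38 / 121 * 100 = 31.4050%

31.4050%


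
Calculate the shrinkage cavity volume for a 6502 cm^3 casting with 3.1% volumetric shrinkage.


Formula: V_shrink = V_casting * shrinkage_pct / 100
V_shrink = 6502 cm^3 * 3.1 / 100 = 201.5620 cm^3

Answer: 201.5620 cm^3


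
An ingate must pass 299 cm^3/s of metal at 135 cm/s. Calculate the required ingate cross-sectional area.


Formula: A_ingate = Q / v  (continuity equation)
A = 299 cm^3/s / 135 cm/s = 2.2148 cm^2

Final answer: 2.2148 cm^2


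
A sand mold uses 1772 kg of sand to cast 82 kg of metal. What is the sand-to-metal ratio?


Formula: Sand-to-Metal Ratio = W_sand / W_metal
Ratio = 1772 kg / 82 kg = 21.6098

Final answer: 21.6098


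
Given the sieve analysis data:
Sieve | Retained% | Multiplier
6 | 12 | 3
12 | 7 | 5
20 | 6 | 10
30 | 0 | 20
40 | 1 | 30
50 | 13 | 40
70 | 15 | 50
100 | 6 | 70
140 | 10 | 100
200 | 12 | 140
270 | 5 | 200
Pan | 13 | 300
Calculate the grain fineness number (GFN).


Formula: GFN = sum(pct * multiplier) / sum(pct)
sum(pct * multiplier) = 9431
sum(pct) = 100
GFN = 9431 / 100 = 94.31

Final answer: 94.31


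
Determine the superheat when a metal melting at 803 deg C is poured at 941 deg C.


Formula: Superheat = T_pour - T_melt
Superheat = 941 - 803 = 138 deg C


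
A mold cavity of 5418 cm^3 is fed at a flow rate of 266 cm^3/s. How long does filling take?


Formula: t_fill = V_mold / Q_flow
t = 5418 cm^3 / 266 cm^3/s = 20.3684 s

Answer: 20.3684 s


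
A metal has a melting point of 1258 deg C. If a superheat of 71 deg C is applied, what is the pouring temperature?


Formula: T_pour = T_melt + Superheat
T_pour = 1258 + 71 = 1329 deg C

Answer: 1329 deg C


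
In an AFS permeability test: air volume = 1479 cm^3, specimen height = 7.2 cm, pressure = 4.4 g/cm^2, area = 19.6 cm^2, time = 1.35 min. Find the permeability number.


Formula: Permeability Number P = (V * H) / (p * A * t)
Numerator: V * H = 1479 * 7.2 = 10648.8
Denominator: p * A * t = 4.4 * 19.6 * 1.35 = 116.424
P = 10648.8 / 116.424 = 91.4657


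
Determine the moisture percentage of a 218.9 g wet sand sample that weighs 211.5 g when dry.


Formula: MC = (W_wet - W_dry) / W_wet * 100
Water mass = 218.9 - 211.5 = 7.4 g
MC = 7.4 / 218.9 * 100 = 3.3805%

Final answer: 3.3805%


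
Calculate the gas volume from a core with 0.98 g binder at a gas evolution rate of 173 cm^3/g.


Formula: V_gas = W_binder * gas_evolution_rate
V = 0.98 g * 173 cm^3/g = 169.5400 cm^3


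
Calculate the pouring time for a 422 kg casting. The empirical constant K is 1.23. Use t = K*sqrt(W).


Formula: t = K * sqrt(W)
sqrt(W) = sqrt(422) = 20.54264
t = 1.23 * 20.54264 = 25.2674 s


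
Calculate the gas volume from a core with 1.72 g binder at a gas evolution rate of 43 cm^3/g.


Formula: V_gas = W_binder * gas_evolution_rate
V = 1.72 g * 43 cm^3/g = 73.9600 cm^3

Final answer: 73.9600 cm^3


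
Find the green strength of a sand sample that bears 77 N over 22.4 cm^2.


Formula: Compressive Strength = Force / Area
Strength = 77 N / 22.4 cm^2 = 3.4375 N/cm^2


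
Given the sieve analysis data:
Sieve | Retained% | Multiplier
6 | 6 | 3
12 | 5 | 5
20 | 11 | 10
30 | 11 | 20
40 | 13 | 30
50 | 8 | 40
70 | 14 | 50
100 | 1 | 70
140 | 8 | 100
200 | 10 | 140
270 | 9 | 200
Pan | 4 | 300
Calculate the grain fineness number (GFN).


Formula: GFN = sum(pct * multiplier) / sum(pct)
sum(pct * multiplier) = 7053
sum(pct) = 100
GFN = 7053 / 100 = 70.53


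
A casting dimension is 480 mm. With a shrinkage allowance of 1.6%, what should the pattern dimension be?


Formula: L_pattern = L_casting * (1 + shrinkage_rate/100)
Shrinkage factor = 1 + 1.6/100 = 1.016
L_pattern = 480 mm * 1.016 = 487.6800 mm


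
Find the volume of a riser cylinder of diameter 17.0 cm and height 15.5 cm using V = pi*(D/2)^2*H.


Formula: V = pi * (D/2)^2 * H  (cylinder volume)
Radius = D/2 = 17.0/2 = 8.5 cm
V = pi * 8.5^2 * 15.5 = 3518.1911 cm^3

Answer: 3518.1911 cm^3


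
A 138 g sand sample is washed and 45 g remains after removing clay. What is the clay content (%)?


Formula: Clay% = (W_total - W_washed) / W_total * 100
Clay mass = 138 - 45 = 93 g
Clay% = 93 / 138 * 100 = 67.3913%

Answer: 67.3913%


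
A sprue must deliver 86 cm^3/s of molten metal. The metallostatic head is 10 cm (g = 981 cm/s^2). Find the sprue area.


Formula: v = sqrt(2*g*h), A = Q/v
Velocity: v = sqrt(2 * 981 * 10) = sqrt(19620) = 140.0714 cm/s
Sprue area: A = Q / v = 86 / 140.0714 = 0.6140 cm^2

Final answer: 0.6140 cm^2


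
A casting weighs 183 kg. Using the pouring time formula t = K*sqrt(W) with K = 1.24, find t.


Formula: t = K * sqrt(W)
sqrt(W) = sqrt(183) = 13.52775
t = 1.24 * 13.52775 = 16.7744 s

Answer: 16.7744 s


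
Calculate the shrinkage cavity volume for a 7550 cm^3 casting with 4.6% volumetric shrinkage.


Formula: V_shrink = V_casting * shrinkage_pct / 100
V_shrink = 7550 cm^3 * 4.6 / 100 = 347.3000 cm^3


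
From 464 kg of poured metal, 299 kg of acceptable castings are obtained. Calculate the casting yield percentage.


Formula: Casting Yield = (W_good / W_total) * 100
Yield = (299 kg / 464 kg) * 100 = 64.4397%


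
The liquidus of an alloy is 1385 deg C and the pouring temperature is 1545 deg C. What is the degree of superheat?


Formula: Superheat = T_pour - T_melt
Superheat = 1545 - 1385 = 160 deg C


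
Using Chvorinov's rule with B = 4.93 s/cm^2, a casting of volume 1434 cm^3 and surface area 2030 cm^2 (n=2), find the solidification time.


Formula: t_s = B * (V/A)^n  (Chvorinov's rule, n=2)
Modulus M = V/A = 1434/2030 = 0.706404 cm
M^2 = 0.706404^2 = 0.499007 cm^2
t_s = 4.93 * 0.499007 = 2.4601 s

2.4601 s


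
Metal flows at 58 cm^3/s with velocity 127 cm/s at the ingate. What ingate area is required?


Formula: A_ingate = Q / v  (continuity equation)
A = 58 cm^3/s / 127 cm/s = 0.4567 cm^2

Answer: 0.4567 cm^2


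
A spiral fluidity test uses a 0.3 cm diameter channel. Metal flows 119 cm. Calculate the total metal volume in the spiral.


Formula: V = pi * (d/2)^2 * L  (cylinder volume)
Radius = 0.3/2 = 0.15 cm
V = pi * 0.15^2 * 119 = 8.4116 cm^3


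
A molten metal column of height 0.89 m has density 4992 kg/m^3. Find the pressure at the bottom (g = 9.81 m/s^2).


Formula: P = rho * g * h
rho * g = 4992 * 9.81 = 48971.52 N/m^3
P = 48971.52 * 0.89 = 43584.6528 Pa

43584.6528 Pa
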